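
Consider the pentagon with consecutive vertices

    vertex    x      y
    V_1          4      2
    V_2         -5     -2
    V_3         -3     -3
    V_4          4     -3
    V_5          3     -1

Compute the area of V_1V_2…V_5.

23.5

Σ = (2) + (9) + (21) + (5) + (10) = 47
Area = |Σ|/2 = 23.5.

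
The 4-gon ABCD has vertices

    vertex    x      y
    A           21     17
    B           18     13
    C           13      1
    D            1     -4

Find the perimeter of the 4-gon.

|AB| = √((-3)² + (-4)²) = √25 = 5
|BC| = √((-5)² + (-12)²) = √169 = 13
|CD| = √((-12)² + (-5)²) = √169 = 13
|DA| = √((20)² + (21)²) = √841 = 29
Perimeter = 5 + 13 + 13 + 29 = 60.

60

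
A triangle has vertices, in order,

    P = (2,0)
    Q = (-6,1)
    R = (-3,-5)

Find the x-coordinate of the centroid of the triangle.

Apply Gauss's area formula. First the cross-terms c_i = x_i·y_{i+1} − x_{i+1}·y_i:
  2, 33, 10  ⇒  2A = 45, A = 22.5.
Then Σ (x_i + x_{i+1})·c_i = -315, so x̄ = -315 / (6·22.5) = -7/3.

-7/3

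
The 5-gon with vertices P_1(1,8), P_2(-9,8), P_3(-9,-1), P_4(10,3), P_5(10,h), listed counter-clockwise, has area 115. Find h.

Write out the shoelace sum; only the two edges meeting at P_5 involve h:
2·Area = [(10·h − 10·3) + (10·8 − 1·h)] + 144
       = 9·h + 194 = 230
⇒ h = 4.

4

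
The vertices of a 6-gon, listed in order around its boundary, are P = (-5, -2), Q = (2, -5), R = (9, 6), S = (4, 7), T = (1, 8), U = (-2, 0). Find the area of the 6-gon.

Apply the surveyor's formula: 2A = Σ (x_i·y_{i+1} − x_{i+1}·y_i), indices taken mod 6.
Σ = (29) + (57) + (39) + (25) + (16) + (4) = 170
Area = |Σ|/2 = 85.

85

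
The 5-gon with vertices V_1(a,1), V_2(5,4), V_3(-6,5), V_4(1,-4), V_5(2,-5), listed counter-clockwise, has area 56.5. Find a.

Write out the shoelace sum; only the two edges meeting at V_1 involve a:
2·Area = [(2·1 − a·(-5)) + (a·4 − 5·1)] + 71
       = 9·a + 68 = 113
⇒ a = 5.

5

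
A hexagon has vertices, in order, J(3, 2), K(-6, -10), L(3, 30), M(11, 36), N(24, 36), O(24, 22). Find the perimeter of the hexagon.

|JK| = √((-9)² + (-12)²) = √225 = 15
|KL| = √((9)² + (40)²) = √1681 = 41
|LM| = √((8)² + (6)²) = √100 = 10
|MN| = √((13)² + (0)²) = √169 = 13
|NO| = √((0)² + (-14)²) = √196 = 14
|OJ| = √((-21)² + (-20)²) = √841 = 29
Perimeter = 15 + 41 + 10 + 13 + 14 + 29 = 122.

122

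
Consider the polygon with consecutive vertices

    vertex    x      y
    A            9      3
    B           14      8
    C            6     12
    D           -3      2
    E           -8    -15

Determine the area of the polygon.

Apply the shoelace (surveyor's) formula: 2A = Σ (x_i·y_{i+1} − x_{i+1}·y_i), indices taken mod 5.
A→B: (9)(8) − (14)(3) = 30
B→C: (14)(12) − (6)(8) = 120
C→D: (6)(2) − (-3)(12) = 48
D→E: (-3)(-15) − (-8)(2) = 61
E→A: (-8)(3) − (9)(-15) = 111
Σ = 370
Area = |Σ|/2 = 185.

185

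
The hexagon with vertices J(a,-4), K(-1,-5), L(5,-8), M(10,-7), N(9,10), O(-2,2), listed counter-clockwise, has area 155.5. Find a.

-4

Write out the shoelace sum; only the two edges meeting at J involve a:
2·Area = [((-2)·(-4) − a·2) + (a·(-5) − (-1)·(-4))] + 279
       = -7·a + 283 = 311
⇒ a = -4.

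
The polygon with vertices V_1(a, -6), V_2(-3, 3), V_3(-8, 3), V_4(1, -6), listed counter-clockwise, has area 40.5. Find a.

The doubled signed area Σ (x_i y_{i+1} − x_{i+1} y_i) is linear in a.
With a=0 it equals 36; the coefficient of a is 9 (from the two edges through V_1).
So 9·a + 36 = 2·40.5 = 81 ⇒ a = 5.

5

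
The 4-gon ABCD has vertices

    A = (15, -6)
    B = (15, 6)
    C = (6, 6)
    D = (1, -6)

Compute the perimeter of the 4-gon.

|AB| = √((0)² + (12)²) = √144 = 12
|BC| = √((-9)² + (0)²) = √81 = 9
|CD| = √((-5)² + (-12)²) = √169 = 13
|DA| = √((14)² + (0)²) = √196 = 14
Perimeter = 12 + 9 + 13 + 14 = 48.

48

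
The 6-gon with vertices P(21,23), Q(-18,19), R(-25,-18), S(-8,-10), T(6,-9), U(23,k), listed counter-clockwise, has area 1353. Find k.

-8

Write out the shoelace sum; only the two edges meeting at U involve k:
2·Area = [(6·k − 23·(-9)) + (23·23 − 21·k)] + 1850
       = -15·k + 2586 = 2706
⇒ k = -8.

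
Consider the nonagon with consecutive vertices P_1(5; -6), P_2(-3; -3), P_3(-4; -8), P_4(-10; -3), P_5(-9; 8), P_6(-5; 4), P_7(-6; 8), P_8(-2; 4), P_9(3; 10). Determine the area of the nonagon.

158

P_1→P_2: (5)(-3) − (-3)(-6) = -33
P_2→P_3: (-3)(-8) − (-4)(-3) = 12
P_3→P_4: (-4)(-3) − (-10)(-8) = -68
P_4→P_5: (-10)(8) − (-9)(-3) = -107
P_5→P_6: (-9)(4) − (-5)(8) = 4
P_6→P_7: (-5)(8) − (-6)(4) = -16
P_7→P_8: (-6)(4) − (-2)(8) = -8
P_8→P_9: (-2)(10) − (3)(4) = -32
P_9→P_1: (3)(-6) − (5)(10) = -68
Σ = -316
Area = |Σ|/2 = 158.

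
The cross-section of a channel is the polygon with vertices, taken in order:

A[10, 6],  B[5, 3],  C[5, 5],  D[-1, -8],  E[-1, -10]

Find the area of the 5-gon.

35.5

Apply the shoelace formula: 2A = Σ (x_i·y_{i+1} − x_{i+1}·y_i), indices taken mod 5.
Σ = (0) + (10) + (-35) + (2) + (94) = 71
Area = |Σ|/2 = 35.5.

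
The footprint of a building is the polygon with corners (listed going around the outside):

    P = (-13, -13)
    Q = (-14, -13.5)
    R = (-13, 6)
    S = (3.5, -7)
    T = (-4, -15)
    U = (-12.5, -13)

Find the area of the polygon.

209.25

Apply the shoelace formula: 2A = Σ (x_i·y_{i+1} − x_{i+1}·y_i), indices taken mod 6.
Σ = (-6.5) + (-259.5) + (70) + (-80.5) + (-135.5) + (-6.5) = -418.5
Area = |Σ|/2 = 209.25.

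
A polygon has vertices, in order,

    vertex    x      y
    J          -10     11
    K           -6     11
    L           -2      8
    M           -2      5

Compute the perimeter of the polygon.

|JK| = √((4)² + (0)²) = √16 = 4
|KL| = √((4)² + (-3)²) = √25 = 5
|LM| = √((0)² + (-3)²) = √9 = 3
|MJ| = √((-8)² + (6)²) = √100 = 10
Perimeter = 4 + 5 + 3 + 10 = 22.

22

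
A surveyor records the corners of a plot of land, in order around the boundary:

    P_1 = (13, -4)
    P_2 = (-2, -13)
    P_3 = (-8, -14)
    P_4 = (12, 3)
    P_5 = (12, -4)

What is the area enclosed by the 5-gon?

Apply the surveyor's formula: 2A = Σ (x_i·y_{i+1} − x_{i+1}·y_i), indices taken mod 5.
Σ = (-177) + (-76) + (144) + (-84) + (4) = -189
Area = |Σ|/2 = 94.5.

94.5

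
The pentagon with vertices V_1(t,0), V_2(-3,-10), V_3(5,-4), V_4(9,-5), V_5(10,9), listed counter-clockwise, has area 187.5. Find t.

-9

Write out the shoelace sum; only the two edges meeting at V_1 involve t:
2·Area = [(10·0 − t·9) + (t·(-10) − (-3)·0)] + 204
       = -19·t + 204 = 375
⇒ t = -9.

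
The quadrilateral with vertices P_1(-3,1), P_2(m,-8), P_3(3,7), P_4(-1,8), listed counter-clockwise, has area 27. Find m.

The doubled signed area Σ (x_i y_{i+1} − x_{i+1} y_i) is linear in m.
With m=0 it equals 102; the coefficient of m is 6 (from the two edges through P_2).
So 6·m + 102 = 2·27 = 54 ⇒ m = -8.

-8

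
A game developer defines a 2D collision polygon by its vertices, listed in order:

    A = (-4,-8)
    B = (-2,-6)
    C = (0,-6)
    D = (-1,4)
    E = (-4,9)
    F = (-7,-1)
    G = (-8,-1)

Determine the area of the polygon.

73.5

Apply the surveyor's formula: 2A = Σ (x_i·y_{i+1} − x_{i+1}·y_i), indices taken mod 7.
Cross-terms: 8, 12, -6, 7, 67, -1, 60  ⇒  Σ = 147
Area = |Σ|/2 = 73.5.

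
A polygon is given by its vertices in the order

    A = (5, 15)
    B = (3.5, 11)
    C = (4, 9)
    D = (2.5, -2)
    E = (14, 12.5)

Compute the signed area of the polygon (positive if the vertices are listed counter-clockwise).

Σ = (2.5) + (-12.5) + (-30.5) + (59.25) + (147.5) = 166.25
Signed area = Σ/2 = 83.125 (positive ⇒ counter-clockwise traversal).

83.125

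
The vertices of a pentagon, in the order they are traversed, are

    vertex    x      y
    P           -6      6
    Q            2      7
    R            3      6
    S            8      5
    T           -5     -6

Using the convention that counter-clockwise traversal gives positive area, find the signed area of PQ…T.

Apply the shoelace formula: 2A = Σ (x_i·y_{i+1} − x_{i+1}·y_i), indices taken mod 5.
P→Q: (-6)(7) − (2)(6) = -54
Q→R: (2)(6) − (3)(7) = -9
R→S: (3)(5) − (8)(6) = -33
S→T: (8)(-6) − (-5)(5) = -23
T→P: (-5)(6) − (-6)(-6) = -66
Σ = -185
Signed area = Σ/2 = -92.5 (negative ⇒ clockwise traversal).

-92.5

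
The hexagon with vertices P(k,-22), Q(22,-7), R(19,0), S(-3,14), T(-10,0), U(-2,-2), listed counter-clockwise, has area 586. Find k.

The doubled signed area Σ (x_i y_{i+1} − x_{i+1} y_i) is linear in k.
With k=0 it equals 1087; the coefficient of k is -5 (from the two edges through P).
So -5·k + 1087 = 2·586 = 1172 ⇒ k = -17.

-17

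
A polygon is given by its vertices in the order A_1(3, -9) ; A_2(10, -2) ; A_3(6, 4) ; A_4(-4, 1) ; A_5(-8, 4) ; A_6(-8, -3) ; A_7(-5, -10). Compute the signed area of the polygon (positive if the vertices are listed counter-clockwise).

173

Cross-terms: 84, 52, 22, -8, 56, 65, 75  ⇒  Σ = 346
Signed area = Σ/2 = 173 (positive ⇒ counter-clockwise traversal).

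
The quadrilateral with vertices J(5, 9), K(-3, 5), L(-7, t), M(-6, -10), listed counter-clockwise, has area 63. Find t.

-9

Write out the shoelace sum; only the two edges meeting at L involve t:
2·Area = [((-3)·t − (-7)·5) + ((-7)·(-10) − (-6)·t)] + 48
       = 3·t + 153 = 126
⇒ t = -9.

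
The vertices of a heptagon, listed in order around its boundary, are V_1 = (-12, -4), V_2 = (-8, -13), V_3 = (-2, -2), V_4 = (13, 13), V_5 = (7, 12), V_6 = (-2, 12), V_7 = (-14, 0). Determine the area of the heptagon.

255.5

Apply the shoelace (surveyor's) formula: 2A = Σ (x_i·y_{i+1} − x_{i+1}·y_i), indices taken mod 7.
Cross-terms: 124, -10, 0, 65, 108, 168, 56  ⇒  Σ = 511
Area = |Σ|/2 = 255.5.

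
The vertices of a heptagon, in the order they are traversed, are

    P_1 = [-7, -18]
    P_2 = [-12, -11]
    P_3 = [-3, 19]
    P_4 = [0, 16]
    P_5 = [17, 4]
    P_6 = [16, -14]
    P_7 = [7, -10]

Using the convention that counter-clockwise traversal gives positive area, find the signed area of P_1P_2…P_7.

-640

Apply the shoelace (surveyor's) formula: 2A = Σ (x_i·y_{i+1} − x_{i+1}·y_i), indices taken mod 7.
Cross-terms: -139, -261, -48, -272, -302, -62, -196  ⇒  Σ = -1280
Signed area = Σ/2 = -640 (negative ⇒ clockwise traversal).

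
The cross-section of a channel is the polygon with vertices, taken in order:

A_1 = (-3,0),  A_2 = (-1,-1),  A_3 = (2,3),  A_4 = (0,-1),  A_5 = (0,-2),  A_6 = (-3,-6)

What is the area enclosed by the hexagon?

Apply the shoelace formula: 2A = Σ (x_i·y_{i+1} − x_{i+1}·y_i), indices taken mod 6.
A_1→A_2: (-3)(-1) − (-1)(0) = 3
A_2→A_3: (-1)(3) − (2)(-1) = -1
A_3→A_4: (2)(-1) − (0)(3) = -2
A_4→A_5: (0)(-2) − (0)(-1) = 0
A_5→A_6: (0)(-6) − (-3)(-2) = -6
A_6→A_1: (-3)(0) − (-3)(-6) = -18
Σ = -24
Area = |Σ|/2 = 12.

12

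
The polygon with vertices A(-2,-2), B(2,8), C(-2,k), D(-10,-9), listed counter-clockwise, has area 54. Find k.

Write out the shoelace sum; only the two edges meeting at C involve k:
2·Area = [(2·k − (-2)·8) + ((-2)·(-9) − (-10)·k)] + -10
       = 12·k + 24 = 108
⇒ k = 7.

7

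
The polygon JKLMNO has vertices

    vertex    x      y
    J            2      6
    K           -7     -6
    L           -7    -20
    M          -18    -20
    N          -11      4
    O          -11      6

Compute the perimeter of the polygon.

80

|JK| = √((-9)² + (-12)²) = √225 = 15
|KL| = √((0)² + (-14)²) = √196 = 14
|LM| = √((-11)² + (0)²) = √121 = 11
|MN| = √((7)² + (24)²) = √625 = 25
|NO| = √((0)² + (2)²) = √4 = 2
|OJ| = √((13)² + (0)²) = √169 = 13
Perimeter = 15 + 14 + 11 + 25 + 2 + 13 = 80.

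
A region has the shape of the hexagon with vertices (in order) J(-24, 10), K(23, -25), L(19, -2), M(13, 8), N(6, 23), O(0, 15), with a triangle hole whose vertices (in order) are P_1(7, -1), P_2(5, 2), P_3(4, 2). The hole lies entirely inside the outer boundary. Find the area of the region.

Outer boundary:
Apply Gauss's area formula: 2A = Σ (x_i·y_{i+1} − x_{i+1}·y_i), indices taken mod 6.
Σ = (370) + (429) + (178) + (251) + (90) + (360) = 1678
Area = |Σ|/2 = 839.
Hole:
Apply the surveyor's formula: 2A = Σ (x_i·y_{i+1} − x_{i+1}·y_i), indices taken mod 3.
P_1→P_2: (7)(2) − (5)(-1) = 19
P_2→P_3: (5)(2) − (4)(2) = 2
P_3→P_1: (4)(-1) − (7)(2) = -18
Σ = 3
Area = |Σ|/2 = 1.5.
Net area = 839 − 1.5 = 837.5.

837.5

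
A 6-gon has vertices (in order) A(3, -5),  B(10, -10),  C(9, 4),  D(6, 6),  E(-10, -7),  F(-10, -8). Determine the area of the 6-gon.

Cross-terms: 20, 130, 30, 18, 10, 74  ⇒  Σ = 282
Area = |Σ|/2 = 141.

141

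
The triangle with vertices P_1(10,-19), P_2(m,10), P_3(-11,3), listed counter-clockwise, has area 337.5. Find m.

Write out the shoelace sum; only the two edges meeting at P_2 involve m:
2·Area = [(10·10 − m·(-19)) + (m·3 − (-11)·10)] + 179
       = 22·m + 389 = 675
⇒ m = 13.

13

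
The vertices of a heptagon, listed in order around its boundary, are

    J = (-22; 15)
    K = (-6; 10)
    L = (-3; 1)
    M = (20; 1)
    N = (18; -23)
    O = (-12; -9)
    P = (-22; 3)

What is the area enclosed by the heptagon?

Apply the shoelace (surveyor's) formula: 2A = Σ (x_i·y_{i+1} − x_{i+1}·y_i), indices taken mod 7.
Σ = (-130) + (24) + (-23) + (-478) + (-438) + (-234) + (-264) = -1543
Area = |Σ|/2 = 771.5.

771.5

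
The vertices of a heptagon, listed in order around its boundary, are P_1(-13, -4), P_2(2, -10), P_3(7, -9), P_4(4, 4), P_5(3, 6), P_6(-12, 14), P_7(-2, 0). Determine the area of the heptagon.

208

Apply the surveyor's formula: 2A = Σ (x_i·y_{i+1} − x_{i+1}·y_i), indices taken mod 7.
Σ = (138) + (52) + (64) + (12) + (114) + (28) + (8) = 416
Area = |Σ|/2 = 208.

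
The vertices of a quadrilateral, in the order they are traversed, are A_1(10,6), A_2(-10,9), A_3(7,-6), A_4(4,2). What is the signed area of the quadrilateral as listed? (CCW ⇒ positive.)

Cross-terms: 150, -3, 38, 4  ⇒  Σ = 189
Signed area = Σ/2 = 94.5 (positive ⇒ counter-clockwise traversal).

94.5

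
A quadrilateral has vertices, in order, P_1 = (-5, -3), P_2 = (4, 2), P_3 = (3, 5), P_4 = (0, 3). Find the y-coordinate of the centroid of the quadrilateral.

1.4

Apply the shoelace formula. First the cross-terms c_i = x_i·y_{i+1} − x_{i+1}·y_i:
  2, 14, 9, 15  ⇒  2A = 40, A = 20.
Then Σ (y_i + y_{i+1})·c_i = 168, so ȳ = 168 / (6·20) = 1.4.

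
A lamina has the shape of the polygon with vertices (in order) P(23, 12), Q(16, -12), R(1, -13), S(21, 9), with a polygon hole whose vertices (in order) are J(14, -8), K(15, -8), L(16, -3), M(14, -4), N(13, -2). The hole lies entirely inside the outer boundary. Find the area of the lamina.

Outer boundary:
P→Q: (23)(-12) − (16)(12) = -468
Q→R: (16)(-13) − (1)(-12) = -196
R→S: (1)(9) − (21)(-13) = 282
S→P: (21)(12) − (23)(9) = 45
Σ = -337
Area = |Σ|/2 = 168.5.
Hole:
Apply Gauss's area formula: 2A = Σ (x_i·y_{i+1} − x_{i+1}·y_i), indices taken mod 5.
Σ = (8) + (83) + (-22) + (24) + (-76) = 17
Area = |Σ|/2 = 8.5.
Net area = 168.5 − 8.5 = 160.

160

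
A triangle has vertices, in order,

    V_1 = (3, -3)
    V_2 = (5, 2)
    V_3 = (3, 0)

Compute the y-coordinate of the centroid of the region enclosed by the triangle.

-1/3

Apply the shoelace (surveyor's) formula. First the cross-terms c_i = x_i·y_{i+1} − x_{i+1}·y_i:
  21, -6, -9  ⇒  2A = 6, A = 3.
Then Σ (y_i + y_{i+1})·c_i = -6, so ȳ = -6 / (6·3) = -1/3.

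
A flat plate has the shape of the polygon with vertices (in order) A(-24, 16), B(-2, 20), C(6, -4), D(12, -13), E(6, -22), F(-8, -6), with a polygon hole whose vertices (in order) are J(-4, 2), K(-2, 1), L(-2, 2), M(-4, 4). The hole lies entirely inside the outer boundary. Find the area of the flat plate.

Outer boundary:
Apply the shoelace (surveyor's) formula: 2A = Σ (x_i·y_{i+1} − x_{i+1}·y_i), indices taken mod 6.
Cross-terms: -448, -112, -30, -186, -212, -272  ⇒  Σ = -1260
Area = |Σ|/2 = 630.
Hole:
Apply the shoelace formula: 2A = Σ (x_i·y_{i+1} − x_{i+1}·y_i), indices taken mod 4.
Σ = (0) + (-2) + (0) + (8) = 6
Area = |Σ|/2 = 3.
Net area = 630 − 3 = 627.

627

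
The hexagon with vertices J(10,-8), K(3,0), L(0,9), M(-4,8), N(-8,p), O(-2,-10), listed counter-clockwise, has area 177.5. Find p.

-4

Write out the shoelace sum; only the two edges meeting at N involve p:
2·Area = [((-4)·p − (-8)·8) + ((-8)·(-10) − (-2)·p)] + 203
       = -2·p + 347 = 355
⇒ p = -4.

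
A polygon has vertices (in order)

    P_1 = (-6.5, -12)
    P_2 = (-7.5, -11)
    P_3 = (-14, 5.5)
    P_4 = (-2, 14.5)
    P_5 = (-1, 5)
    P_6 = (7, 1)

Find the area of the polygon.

257.375

Apply the surveyor's formula: 2A = Σ (x_i·y_{i+1} − x_{i+1}·y_i), indices taken mod 6.
P_1→P_2: (-6.5)(-11) − (-7.5)(-12) = -18.5
P_2→P_3: (-7.5)(5.5) − (-14)(-11) = -195.25
P_3→P_4: (-14)(14.5) − (-2)(5.5) = -192
P_4→P_5: (-2)(5) − (-1)(14.5) = 4.5
P_5→P_6: (-1)(1) − (7)(5) = -36
P_6→P_1: (7)(-12) − (-6.5)(1) = -77.5
Σ = -514.75
Area = |Σ|/2 = 257.375.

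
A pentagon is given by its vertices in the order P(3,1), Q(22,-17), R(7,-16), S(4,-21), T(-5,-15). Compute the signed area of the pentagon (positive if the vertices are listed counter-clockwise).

Cross-terms: -73, -233, -83, -165, 40  ⇒  Σ = -514
Signed area = Σ/2 = -257 (negative ⇒ clockwise traversal).

-257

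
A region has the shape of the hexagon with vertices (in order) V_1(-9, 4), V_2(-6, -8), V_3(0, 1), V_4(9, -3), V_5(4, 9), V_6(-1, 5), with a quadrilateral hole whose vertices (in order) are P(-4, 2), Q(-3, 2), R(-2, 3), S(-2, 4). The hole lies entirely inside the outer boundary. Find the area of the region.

120.5

Outer boundary:
Apply the shoelace formula: 2A = Σ (x_i·y_{i+1} − x_{i+1}·y_i), indices taken mod 6.
Σ = (96) + (-6) + (-9) + (93) + (29) + (41) = 244
Area = |Σ|/2 = 122.
Hole:
Apply Gauss's area formula: 2A = Σ (x_i·y_{i+1} − x_{i+1}·y_i), indices taken mod 4.
Σ = (-2) + (-5) + (-2) + (12) = 3
Area = |Σ|/2 = 1.5.
Net area = 122 − 1.5 = 120.5.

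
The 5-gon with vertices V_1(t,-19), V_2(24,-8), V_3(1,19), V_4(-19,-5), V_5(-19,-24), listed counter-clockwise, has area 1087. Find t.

The doubled signed area Σ (x_i y_{i+1} − x_{i+1} y_i) is linear in t.
With t=0 it equals 1998; the coefficient of t is 16 (from the two edges through V_1).
So 16·t + 1998 = 2·1087 = 2174 ⇒ t = 11.

11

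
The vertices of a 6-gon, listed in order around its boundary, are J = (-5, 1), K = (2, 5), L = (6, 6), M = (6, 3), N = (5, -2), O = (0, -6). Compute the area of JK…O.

Apply the shoelace formula: 2A = Σ (x_i·y_{i+1} − x_{i+1}·y_i), indices taken mod 6.
Σ = (-27) + (-18) + (-18) + (-27) + (-30) + (-30) = -150
Area = |Σ|/2 = 75.

75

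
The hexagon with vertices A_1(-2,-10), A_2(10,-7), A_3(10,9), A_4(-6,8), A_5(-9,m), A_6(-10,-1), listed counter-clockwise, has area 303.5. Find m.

5

The doubled signed area Σ (x_i y_{i+1} − x_{i+1} y_i) is linear in m.
With m=0 it equals 587; the coefficient of m is 4 (from the two edges through A_5).
So 4·m + 587 = 2·303.5 = 607 ⇒ m = 5.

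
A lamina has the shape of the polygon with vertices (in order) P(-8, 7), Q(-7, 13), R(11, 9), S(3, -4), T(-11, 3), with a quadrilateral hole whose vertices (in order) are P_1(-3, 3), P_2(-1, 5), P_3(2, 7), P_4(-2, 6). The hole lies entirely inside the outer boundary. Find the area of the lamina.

205.5

Outer boundary:
Apply the surveyor's formula: 2A = Σ (x_i·y_{i+1} − x_{i+1}·y_i), indices taken mod 5.
Cross-terms: -55, -206, -71, -35, -53  ⇒  Σ = -420
Area = |Σ|/2 = 210.
Hole:
Σ = (-12) + (-17) + (26) + (12) = 9
Area = |Σ|/2 = 4.5.
Net area = 210 − 4.5 = 205.5.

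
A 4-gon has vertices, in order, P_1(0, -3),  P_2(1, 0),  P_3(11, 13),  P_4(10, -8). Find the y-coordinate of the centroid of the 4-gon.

Apply Gauss's area formula. First the cross-terms c_i = x_i·y_{i+1} − x_{i+1}·y_i:
  3, 13, -218, -30  ⇒  2A = -232, A = -116.
Then Σ (y_i + y_{i+1})·c_i = -600, so ȳ = -600 / (6·(-116)) = 25/29.

25/29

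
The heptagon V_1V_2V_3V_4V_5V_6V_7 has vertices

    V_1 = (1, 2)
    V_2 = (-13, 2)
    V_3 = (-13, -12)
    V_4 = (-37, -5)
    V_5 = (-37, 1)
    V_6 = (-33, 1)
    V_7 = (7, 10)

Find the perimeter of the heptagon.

114

|V_1V_2| = √((-14)² + (0)²) = √196 = 14
|V_2V_3| = √((0)² + (-14)²) = √196 = 14
|V_3V_4| = √((-24)² + (7)²) = √625 = 25
|V_4V_5| = √((0)² + (6)²) = √36 = 6
|V_5V_6| = √((4)² + (0)²) = √16 = 4
|V_6V_7| = √((40)² + (9)²) = √1681 = 41
|V_7V_1| = √((-6)² + (-8)²) = √100 = 10
Perimeter = 14 + 14 + 25 + 6 + 4 + 41 + 10 = 114.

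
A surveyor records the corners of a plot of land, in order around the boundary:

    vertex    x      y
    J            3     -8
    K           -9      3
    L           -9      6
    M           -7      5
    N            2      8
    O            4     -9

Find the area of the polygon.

107

Cross-terms: -63, -27, -3, -66, -50, -5  ⇒  Σ = -214
Area = |Σ|/2 = 107.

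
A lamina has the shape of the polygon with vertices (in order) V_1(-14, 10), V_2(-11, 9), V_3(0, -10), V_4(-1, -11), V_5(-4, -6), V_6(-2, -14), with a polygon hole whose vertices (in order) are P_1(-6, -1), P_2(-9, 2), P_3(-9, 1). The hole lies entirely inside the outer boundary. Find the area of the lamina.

Outer boundary:
Cross-terms: -16, 110, -10, -38, 44, -216  ⇒  Σ = -126
Area = |Σ|/2 = 63.
Hole:
Σ = (-21) + (9) + (15) = 3
Area = |Σ|/2 = 1.5.
Net area = 63 − 1.5 = 61.5.

61.5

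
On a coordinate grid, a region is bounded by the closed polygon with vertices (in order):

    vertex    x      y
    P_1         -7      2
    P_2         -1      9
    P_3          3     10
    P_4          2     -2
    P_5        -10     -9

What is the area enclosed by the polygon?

122.5

Apply the shoelace formula: 2A = Σ (x_i·y_{i+1} − x_{i+1}·y_i), indices taken mod 5.
Cross-terms: -61, -37, -26, -38, -83  ⇒  Σ = -245
Area = |Σ|/2 = 122.5.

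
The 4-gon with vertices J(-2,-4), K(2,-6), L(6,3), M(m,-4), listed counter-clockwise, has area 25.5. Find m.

-3

Write out the shoelace sum; only the two edges meeting at M involve m:
2·Area = [(6·(-4) − m·3) + (m·(-4) − (-2)·(-4))] + 62
       = -7·m + 30 = 51
⇒ m = -3.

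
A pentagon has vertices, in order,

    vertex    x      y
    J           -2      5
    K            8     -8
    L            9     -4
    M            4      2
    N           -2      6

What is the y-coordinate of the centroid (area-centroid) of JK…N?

-23/24

Apply the shoelace (surveyor's) formula. First the cross-terms c_i = x_i·y_{i+1} − x_{i+1}·y_i:
  -24, 40, 34, 28, 2  ⇒  2A = 80, A = 40.
Then Σ (y_i + y_{i+1})·c_i = -230, so ȳ = -230 / (6·40) = -23/24.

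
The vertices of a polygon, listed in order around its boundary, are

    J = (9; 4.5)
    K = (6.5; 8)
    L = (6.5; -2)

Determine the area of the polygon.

12.5

Cross-terms: 42.75, -65, 47.25  ⇒  Σ = 25
Area = |Σ|/2 = 12.5.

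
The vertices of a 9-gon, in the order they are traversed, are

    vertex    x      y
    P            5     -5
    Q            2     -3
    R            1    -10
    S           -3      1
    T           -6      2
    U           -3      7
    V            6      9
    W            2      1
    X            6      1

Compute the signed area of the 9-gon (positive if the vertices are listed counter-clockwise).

Σ = (-5) + (-17) + (-29) + (0) + (-36) + (-69) + (-12) + (-4) + (-35) = -207
Signed area = Σ/2 = -103.5 (negative ⇒ clockwise traversal).

-103.5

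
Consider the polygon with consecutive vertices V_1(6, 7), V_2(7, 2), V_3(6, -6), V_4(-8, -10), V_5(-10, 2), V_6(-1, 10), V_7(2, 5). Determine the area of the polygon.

227

Σ = (-37) + (-54) + (-108) + (-116) + (-98) + (-25) + (-16) = -454
Area = |Σ|/2 = 227.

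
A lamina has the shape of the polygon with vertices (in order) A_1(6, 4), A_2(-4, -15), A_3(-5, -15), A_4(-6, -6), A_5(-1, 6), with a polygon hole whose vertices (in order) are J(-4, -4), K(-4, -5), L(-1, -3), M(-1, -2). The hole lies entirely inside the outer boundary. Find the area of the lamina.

112.5

Outer boundary:
Σ = (-74) + (-15) + (-60) + (-42) + (-40) = -231
Area = |Σ|/2 = 115.5.
Hole:
Apply the shoelace (surveyor's) formula: 2A = Σ (x_i·y_{i+1} − x_{i+1}·y_i), indices taken mod 4.
Σ = (4) + (7) + (-1) + (-4) = 6
Area = |Σ|/2 = 3.
Net area = 115.5 − 3 = 112.5.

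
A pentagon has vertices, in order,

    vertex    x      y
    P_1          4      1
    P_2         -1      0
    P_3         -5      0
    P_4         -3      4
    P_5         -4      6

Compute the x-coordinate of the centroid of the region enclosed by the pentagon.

-59/49

Apply the shoelace (surveyor's) formula. First the cross-terms c_i = x_i·y_{i+1} − x_{i+1}·y_i:
  1, 0, -20, -2, -28  ⇒  2A = -49, A = -24.5.
Then Σ (x_i + x_{i+1})·c_i = 177, so x̄ = 177 / (6·(-24.5)) = -59/49.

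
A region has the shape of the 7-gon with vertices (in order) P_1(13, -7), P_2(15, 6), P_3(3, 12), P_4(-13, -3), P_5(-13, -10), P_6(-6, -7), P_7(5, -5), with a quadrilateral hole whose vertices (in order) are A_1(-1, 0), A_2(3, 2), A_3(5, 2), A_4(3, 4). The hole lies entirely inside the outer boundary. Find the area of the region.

Outer boundary:
Apply Gauss's area formula: 2A = Σ (x_i·y_{i+1} − x_{i+1}·y_i), indices taken mod 7.
P_1→P_2: (13)(6) − (15)(-7) = 183
P_2→P_3: (15)(12) − (3)(6) = 162
P_3→P_4: (3)(-3) − (-13)(12) = 147
P_4→P_5: (-13)(-10) − (-13)(-3) = 91
P_5→P_6: (-13)(-7) − (-6)(-10) = 31
P_6→P_7: (-6)(-5) − (5)(-7) = 65
P_7→P_1: (5)(-7) − (13)(-5) = 30
Σ = 709
Area = |Σ|/2 = 354.5.
Hole:
Cross-terms: -2, -4, 14, 4  ⇒  Σ = 12
Area = |Σ|/2 = 6.
Net area = 354.5 − 6 = 348.5.

348.5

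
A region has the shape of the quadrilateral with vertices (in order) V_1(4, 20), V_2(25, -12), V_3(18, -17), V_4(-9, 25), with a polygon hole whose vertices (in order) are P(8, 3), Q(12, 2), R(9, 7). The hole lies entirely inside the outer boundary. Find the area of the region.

Outer boundary:
Apply the surveyor's formula: 2A = Σ (x_i·y_{i+1} − x_{i+1}·y_i), indices taken mod 4.
Σ = (-548) + (-209) + (297) + (-280) = -740
Area = |Σ|/2 = 370.
Hole:
Σ = (-20) + (66) + (-29) = 17
Area = |Σ|/2 = 8.5.
Net area = 370 − 8.5 = 361.5.

361.5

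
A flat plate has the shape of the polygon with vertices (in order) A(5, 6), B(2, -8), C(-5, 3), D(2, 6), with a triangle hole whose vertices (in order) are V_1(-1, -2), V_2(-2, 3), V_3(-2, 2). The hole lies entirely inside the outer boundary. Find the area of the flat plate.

69.5

Outer boundary:
Apply the surveyor's formula: 2A = Σ (x_i·y_{i+1} − x_{i+1}·y_i), indices taken mod 4.
Cross-terms: -52, -34, -36, -18  ⇒  Σ = -140
Area = |Σ|/2 = 70.
Hole:
Cross-terms: -7, 2, 6  ⇒  Σ = 1
Area = |Σ|/2 = 0.5.
Net area = 70 − 0.5 = 69.5.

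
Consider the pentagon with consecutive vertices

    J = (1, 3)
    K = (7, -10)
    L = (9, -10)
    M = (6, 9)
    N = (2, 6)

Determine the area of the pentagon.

Apply Gauss's area formula: 2A = Σ (x_i·y_{i+1} − x_{i+1}·y_i), indices taken mod 5.
J→K: (1)(-10) − (7)(3) = -31
K→L: (7)(-10) − (9)(-10) = 20
L→M: (9)(9) − (6)(-10) = 141
M→N: (6)(6) − (2)(9) = 18
N→J: (2)(3) − (1)(6) = 0
Σ = 148
Area = |Σ|/2 = 74.

74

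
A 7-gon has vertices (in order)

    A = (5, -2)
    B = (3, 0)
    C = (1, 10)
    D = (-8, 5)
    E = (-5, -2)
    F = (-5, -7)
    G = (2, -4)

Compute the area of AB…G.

118.5

Apply Gauss's area formula: 2A = Σ (x_i·y_{i+1} − x_{i+1}·y_i), indices taken mod 7.
Σ = (6) + (30) + (85) + (41) + (25) + (34) + (16) = 237
Area = |Σ|/2 = 118.5.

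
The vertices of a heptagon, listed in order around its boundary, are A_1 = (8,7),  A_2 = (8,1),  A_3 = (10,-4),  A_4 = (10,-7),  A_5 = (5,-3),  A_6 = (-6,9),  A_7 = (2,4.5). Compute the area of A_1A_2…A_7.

77.5

Apply the shoelace formula: 2A = Σ (x_i·y_{i+1} − x_{i+1}·y_i), indices taken mod 7.
Cross-terms: -48, -42, -30, 5, 27, -45, -22  ⇒  Σ = -155
Area = |Σ|/2 = 77.5.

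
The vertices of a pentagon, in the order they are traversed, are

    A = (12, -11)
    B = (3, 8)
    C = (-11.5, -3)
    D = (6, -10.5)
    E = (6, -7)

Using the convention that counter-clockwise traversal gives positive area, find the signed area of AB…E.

194.875

Apply the shoelace (surveyor's) formula: 2A = Σ (x_i·y_{i+1} − x_{i+1}·y_i), indices taken mod 5.
Σ = (129) + (83) + (138.75) + (21) + (18) = 389.75
Signed area = Σ/2 = 194.875 (positive ⇒ counter-clockwise traversal).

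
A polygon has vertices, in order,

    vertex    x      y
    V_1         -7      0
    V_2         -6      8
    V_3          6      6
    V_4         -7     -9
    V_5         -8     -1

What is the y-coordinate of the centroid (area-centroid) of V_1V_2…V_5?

133/96

Apply the surveyor's formula. First the cross-terms c_i = x_i·y_{i+1} − x_{i+1}·y_i:
  -56, -84, -12, -65, -7  ⇒  2A = -224, A = -112.
Then Σ (y_i + y_{i+1})·c_i = -931, so ȳ = -931 / (6·(-112)) = 133/96.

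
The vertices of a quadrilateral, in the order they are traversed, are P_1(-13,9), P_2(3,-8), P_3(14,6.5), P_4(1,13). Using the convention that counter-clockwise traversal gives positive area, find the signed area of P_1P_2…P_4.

Cross-terms: 77, 131.5, 175.5, 178  ⇒  Σ = 562
Signed area = Σ/2 = 281 (positive ⇒ counter-clockwise traversal).

281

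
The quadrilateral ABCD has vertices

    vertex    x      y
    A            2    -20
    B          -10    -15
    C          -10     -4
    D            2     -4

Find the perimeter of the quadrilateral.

52

|AB| = √((-12)² + (5)²) = √169 = 13
|BC| = √((0)² + (11)²) = √121 = 11
|CD| = √((12)² + (0)²) = √144 = 12
|DA| = √((0)² + (-16)²) = √256 = 16
Perimeter = 13 + 11 + 12 + 16 = 52.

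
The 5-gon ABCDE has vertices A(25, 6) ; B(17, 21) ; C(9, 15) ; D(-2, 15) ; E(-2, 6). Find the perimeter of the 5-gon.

74

|AB| = √((-8)² + (15)²) = √289 = 17
|BC| = √((-8)² + (-6)²) = √100 = 10
|CD| = √((-11)² + (0)²) = √121 = 11
|DE| = √((0)² + (-9)²) = √81 = 9
|EA| = √((27)² + (0)²) = √729 = 27
Perimeter = 17 + 10 + 11 + 9 + 27 = 74.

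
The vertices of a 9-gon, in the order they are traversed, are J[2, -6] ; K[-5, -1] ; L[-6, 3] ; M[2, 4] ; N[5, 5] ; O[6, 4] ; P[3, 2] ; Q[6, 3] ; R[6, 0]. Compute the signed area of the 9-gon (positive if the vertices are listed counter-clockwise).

Σ = (-32) + (-21) + (-30) + (-10) + (-10) + (0) + (-3) + (-18) + (-36) = -160
Signed area = Σ/2 = -80 (negative ⇒ clockwise traversal).

-80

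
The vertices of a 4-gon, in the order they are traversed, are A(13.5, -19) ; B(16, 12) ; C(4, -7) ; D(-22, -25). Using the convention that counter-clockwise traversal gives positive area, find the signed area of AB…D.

Σ = (466) + (-160) + (-254) + (755.5) = 807.5
Signed area = Σ/2 = 403.75 (positive ⇒ counter-clockwise traversal).

403.75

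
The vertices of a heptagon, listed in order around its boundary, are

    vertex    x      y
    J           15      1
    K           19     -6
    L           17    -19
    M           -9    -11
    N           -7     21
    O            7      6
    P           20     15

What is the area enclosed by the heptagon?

J→K: (15)(-6) − (19)(1) = -109
K→L: (19)(-19) − (17)(-6) = -259
L→M: (17)(-11) − (-9)(-19) = -358
M→N: (-9)(21) − (-7)(-11) = -266
N→O: (-7)(6) − (7)(21) = -189
O→P: (7)(15) − (20)(6) = -15
P→J: (20)(1) − (15)(15) = -205
Σ = -1401
Area = |Σ|/2 = 700.5.

700.5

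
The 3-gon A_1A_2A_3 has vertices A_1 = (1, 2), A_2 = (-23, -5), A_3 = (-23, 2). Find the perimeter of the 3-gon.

|A_1A_2| = √((-24)² + (-7)²) = √625 = 25
|A_2A_3| = √((0)² + (7)²) = √49 = 7
|A_3A_1| = √((24)² + (0)²) = √576 = 24
Perimeter = 25 + 7 + 24 = 56.

56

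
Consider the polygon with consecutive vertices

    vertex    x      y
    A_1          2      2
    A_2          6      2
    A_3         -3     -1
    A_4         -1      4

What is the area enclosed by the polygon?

Apply the shoelace formula: 2A = Σ (x_i·y_{i+1} − x_{i+1}·y_i), indices taken mod 4.
Σ = (-8) + (0) + (-13) + (-10) = -31
Area = |Σ|/2 = 15.5.

15.5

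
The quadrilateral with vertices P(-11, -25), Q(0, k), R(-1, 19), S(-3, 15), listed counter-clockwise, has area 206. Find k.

-13

The doubled signed area Σ (x_i y_{i+1} − x_{i+1} y_i) is linear in k.
With k=0 it equals 282; the coefficient of k is -10 (from the two edges through Q).
So -10·k + 282 = 2·206 = 412 ⇒ k = -13.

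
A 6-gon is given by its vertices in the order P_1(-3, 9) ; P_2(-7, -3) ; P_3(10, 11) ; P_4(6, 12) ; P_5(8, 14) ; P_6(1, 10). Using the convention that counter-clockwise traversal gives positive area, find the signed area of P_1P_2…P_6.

Apply the surveyor's formula: 2A = Σ (x_i·y_{i+1} − x_{i+1}·y_i), indices taken mod 6.
Σ = (72) + (-47) + (54) + (-12) + (66) + (39) = 172
Signed area = Σ/2 = 86 (positive ⇒ counter-clockwise traversal).

86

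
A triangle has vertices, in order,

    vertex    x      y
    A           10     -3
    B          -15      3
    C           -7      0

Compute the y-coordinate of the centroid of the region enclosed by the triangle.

Apply the shoelace (surveyor's) formula. First the cross-terms c_i = x_i·y_{i+1} − x_{i+1}·y_i:
  -15, 21, 21  ⇒  2A = 27, A = 13.5.
Then Σ (y_i + y_{i+1})·c_i = 0, so ȳ = 0 / (6·13.5) = 0.

0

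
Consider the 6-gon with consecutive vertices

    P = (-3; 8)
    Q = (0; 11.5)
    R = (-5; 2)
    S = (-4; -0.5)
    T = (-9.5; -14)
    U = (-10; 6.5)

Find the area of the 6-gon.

P→Q: (-3)(11.5) − (0)(8) = -34.5
Q→R: (0)(2) − (-5)(11.5) = 57.5
R→S: (-5)(-0.5) − (-4)(2) = 10.5
S→T: (-4)(-14) − (-9.5)(-0.5) = 51.25
T→U: (-9.5)(6.5) − (-10)(-14) = -201.75
U→P: (-10)(8) − (-3)(6.5) = -60.5
Σ = -177.5
Area = |Σ|/2 = 88.75.

88.75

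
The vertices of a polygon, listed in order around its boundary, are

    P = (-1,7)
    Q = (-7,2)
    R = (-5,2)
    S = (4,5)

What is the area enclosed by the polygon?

Apply Gauss's area formula: 2A = Σ (x_i·y_{i+1} − x_{i+1}·y_i), indices taken mod 4.
Σ = (47) + (-4) + (-33) + (33) = 43
Area = |Σ|/2 = 21.5.

21.5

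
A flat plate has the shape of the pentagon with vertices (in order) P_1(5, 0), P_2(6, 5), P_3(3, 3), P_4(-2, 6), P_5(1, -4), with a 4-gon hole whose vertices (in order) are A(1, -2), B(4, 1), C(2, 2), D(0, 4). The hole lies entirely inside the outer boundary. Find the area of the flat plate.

27.5

Outer boundary:
Apply the surveyor's formula: 2A = Σ (x_i·y_{i+1} − x_{i+1}·y_i), indices taken mod 5.
Cross-terms: 25, 3, 24, 2, 20  ⇒  Σ = 74
Area = |Σ|/2 = 37.
Hole:
Cross-terms: 9, 6, 8, -4  ⇒  Σ = 19
Area = |Σ|/2 = 9.5.
Net area = 37 − 9.5 = 27.5.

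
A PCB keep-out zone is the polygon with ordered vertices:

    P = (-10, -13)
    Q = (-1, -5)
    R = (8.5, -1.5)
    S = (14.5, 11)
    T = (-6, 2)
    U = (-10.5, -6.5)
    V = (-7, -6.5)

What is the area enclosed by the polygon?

200

Cross-terms: 37, 44, 115.25, 95, 60, 22.75, 26  ⇒  Σ = 400
Area = |Σ|/2 = 200.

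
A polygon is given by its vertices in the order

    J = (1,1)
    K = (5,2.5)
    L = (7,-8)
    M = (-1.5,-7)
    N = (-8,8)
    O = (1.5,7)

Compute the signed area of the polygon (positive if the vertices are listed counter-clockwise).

Σ = (-2.5) + (-57.5) + (-61) + (-68) + (-68) + (-5.5) = -262.5
Signed area = Σ/2 = -131.25 (negative ⇒ clockwise traversal).

-131.25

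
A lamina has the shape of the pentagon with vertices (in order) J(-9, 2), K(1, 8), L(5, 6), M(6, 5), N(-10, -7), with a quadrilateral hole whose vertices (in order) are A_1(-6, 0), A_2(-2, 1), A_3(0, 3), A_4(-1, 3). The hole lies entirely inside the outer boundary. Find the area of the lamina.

Outer boundary:
Σ = (-74) + (-34) + (-11) + (8) + (-83) = -194
Area = |Σ|/2 = 97.
Hole:
Apply the surveyor's formula: 2A = Σ (x_i·y_{i+1} − x_{i+1}·y_i), indices taken mod 4.
Σ = (-6) + (-6) + (3) + (18) = 9
Area = |Σ|/2 = 4.5.
Net area = 97 − 4.5 = 92.5.

92.5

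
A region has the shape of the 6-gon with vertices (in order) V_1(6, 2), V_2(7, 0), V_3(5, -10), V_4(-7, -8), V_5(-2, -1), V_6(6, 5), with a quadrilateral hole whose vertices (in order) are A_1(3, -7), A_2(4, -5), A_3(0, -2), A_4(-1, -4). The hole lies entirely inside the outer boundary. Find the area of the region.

101.5

Outer boundary:
Apply Gauss's area formula: 2A = Σ (x_i·y_{i+1} − x_{i+1}·y_i), indices taken mod 6.
Cross-terms: -14, -70, -110, -9, -4, -18  ⇒  Σ = -225
Area = |Σ|/2 = 112.5.
Hole:
Apply the shoelace (surveyor's) formula: 2A = Σ (x_i·y_{i+1} − x_{i+1}·y_i), indices taken mod 4.
Σ = (13) + (-8) + (-2) + (19) = 22
Area = |Σ|/2 = 11.
Net area = 112.5 − 11 = 101.5.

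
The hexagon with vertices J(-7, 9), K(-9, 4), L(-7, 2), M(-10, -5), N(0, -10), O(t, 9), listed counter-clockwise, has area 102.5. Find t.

The doubled signed area Σ (x_i y_{i+1} − x_{i+1} y_i) is linear in t.
With t=0 it equals 281; the coefficient of t is 19 (from the two edges through O).
So 19·t + 281 = 2·102.5 = 205 ⇒ t = -4.

-4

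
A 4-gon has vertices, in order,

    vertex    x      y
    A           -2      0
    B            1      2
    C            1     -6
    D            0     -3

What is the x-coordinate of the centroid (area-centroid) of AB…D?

1/21

Apply the shoelace (surveyor's) formula. First the cross-terms c_i = x_i·y_{i+1} − x_{i+1}·y_i:
  -4, -8, -3, -6  ⇒  2A = -21, A = -10.5.
Then Σ (x_i + x_{i+1})·c_i = -3, so x̄ = -3 / (6·(-10.5)) = 1/21.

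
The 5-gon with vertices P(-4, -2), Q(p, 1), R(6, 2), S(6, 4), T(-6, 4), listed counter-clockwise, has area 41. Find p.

1

The doubled signed area Σ (x_i y_{i+1} − x_{i+1} y_i) is linear in p.
With p=0 it equals 78; the coefficient of p is 4 (from the two edges through Q).
So 4·p + 78 = 2·41 = 82 ⇒ p = 1.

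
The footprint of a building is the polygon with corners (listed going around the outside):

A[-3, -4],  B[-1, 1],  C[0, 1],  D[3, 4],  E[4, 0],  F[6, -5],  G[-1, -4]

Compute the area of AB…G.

42

Apply the shoelace formula: 2A = Σ (x_i·y_{i+1} − x_{i+1}·y_i), indices taken mod 7.
Σ = (-7) + (-1) + (-3) + (-16) + (-20) + (-29) + (-8) = -84
Area = |Σ|/2 = 42.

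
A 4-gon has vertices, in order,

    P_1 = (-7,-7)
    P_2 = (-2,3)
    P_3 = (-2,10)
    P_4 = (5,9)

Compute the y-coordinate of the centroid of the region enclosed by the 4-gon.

Apply the shoelace formula. First the cross-terms c_i = x_i·y_{i+1} − x_{i+1}·y_i:
  -35, -14, -68, 28  ⇒  2A = -89, A = -44.5.
Then Σ (y_i + y_{i+1})·c_i = -1278, so ȳ = -1278 / (6·(-44.5)) = 426/89.

426/89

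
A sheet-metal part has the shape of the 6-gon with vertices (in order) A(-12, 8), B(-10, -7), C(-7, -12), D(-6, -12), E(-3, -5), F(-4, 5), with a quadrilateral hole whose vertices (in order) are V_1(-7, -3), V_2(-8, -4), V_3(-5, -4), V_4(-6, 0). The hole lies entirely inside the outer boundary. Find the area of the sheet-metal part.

Outer boundary:
Apply the surveyor's formula: 2A = Σ (x_i·y_{i+1} − x_{i+1}·y_i), indices taken mod 6.
Σ = (164) + (71) + (12) + (-6) + (-35) + (28) = 234
Area = |Σ|/2 = 117.
Hole:
Apply the surveyor's formula: 2A = Σ (x_i·y_{i+1} − x_{i+1}·y_i), indices taken mod 4.
Cross-terms: 4, 12, -24, 18  ⇒  Σ = 10
Area = |Σ|/2 = 5.
Net area = 117 − 5 = 112.

112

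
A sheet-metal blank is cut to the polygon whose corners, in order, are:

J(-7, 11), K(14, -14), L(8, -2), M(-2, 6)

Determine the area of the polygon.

46

Apply the surveyor's formula: 2A = Σ (x_i·y_{i+1} − x_{i+1}·y_i), indices taken mod 4.
Σ = (-56) + (84) + (44) + (20) = 92
Area = |Σ|/2 = 46.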